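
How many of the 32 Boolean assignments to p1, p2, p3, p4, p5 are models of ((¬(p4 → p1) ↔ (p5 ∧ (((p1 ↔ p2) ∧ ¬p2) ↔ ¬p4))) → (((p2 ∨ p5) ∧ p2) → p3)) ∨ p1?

29

Initial set: {(((¬(p4 → p1) ↔ (p5 ∧ (((p1 ↔ p2) ∧ ¬p2) ↔ ¬p4))) → (((p2 ∨ p5) ∧ p2) → p3)) ∨ p1)}.
(((¬(p4 → p1) ↔ (p5 ∧ (((p1 ↔ p2) ∧ ¬p2) ↔ ¬p4))) → (((p2 ∨ p5) ∧ p2) → p3)) ∨ p1): β-rule — branch into ((¬(p4 → p1) ↔ (p5 ∧ (((p1 ↔ p2) ∧ ¬p2) ↔ ¬p4))) → (((p2 ∨ p5) ∧ p2) → p3))  //  p1.
  branch 1 (add ((¬(p4 → p1) ↔ (p5 ∧ (((p1 ↔ p2) ∧ ¬p2) ↔ ¬p4))) → (((p2 ∨ p5) ∧ p2) → p3))):
    ((¬(p4 → p1) ↔ (p5 ∧ (((p1 ↔ p2) ∧ ¬p2) ↔ ¬p4))) → (((p2 ∨ p5) ∧ p2) → p3)): β-rule — branch into ¬(¬(p4 → p1) ↔ (p5 ∧ (((p1 ↔ p2) ∧ ¬p2) ↔ ¬p4)))  //  (((p2 ∨ p5) ∧ p2) → p3).
      branch 1.1 (add ¬(¬(p4 → p1) ↔ (p5 ∧ (((p1 ↔ p2) ∧ ¬p2) ↔ ¬p4)))):
        ¬(¬(p4 → p1) ↔ (p5 ∧ (((p1 ↔ p2) ∧ ¬p2) ↔ ¬p4))): β-rule — branch into ¬(p4 → p1), ¬(p5 ∧ (((p1 ↔ p2) ∧ ¬p2) ↔ ¬p4))  //  ¬¬(p4 → p1), (p5 ∧ (((p1 ↔ p2) ∧ ¬p2) ↔ ¬p4)).
          branch 1.1.1 (add ¬(p4 → p1), ¬(p5 ∧ (((p1 ↔ p2) ∧ ¬p2) ↔ ¬p4))):
            ¬(p4 → p1): α-rule — add p4, ¬p1.
            ¬(p5 ∧ (((p1 ↔ p2) ∧ ¬p2) ↔ ¬p4)): β-rule — branch into ¬p5  //  ¬(((p1 ↔ p2) ∧ ¬p2) ↔ ¬p4).
              branch 1.1.1.1 (add ¬p5):
                ○ open, literals {p1=false, p4=true, p5=false}.
              branch 1.1.1.2 (add ¬(((p1 ↔ p2) ∧ ¬p2) ↔ ¬p4)):
                ¬(((p1 ↔ p2) ∧ ¬p2) ↔ ¬p4): β-rule — branch into ((p1 ↔ p2) ∧ ¬p2), ¬¬p4  //  ¬((p1 ↔ p2) ∧ ¬p2), ¬p4.
                  branch 1.1.1.2.1 (add ((p1 ↔ p2) ∧ ¬p2), ¬¬p4):
                    ((p1 ↔ p2) ∧ ¬p2): α-rule — add (p1 ↔ p2), ¬p2.
                    (p1 ↔ p2): β-rule — branch into p1, p2  //  ¬p1, ¬p2.
                      branch 1.1.1.2.1.1 (add p1, p2):
                        × closes — contains both p1 and ¬p1.
                      branch 1.1.1.2.1.2 (add ¬p1, ¬p2):
                        ○ open, literals {p1=false, p2=false, p4=true}.
                  branch 1.1.1.2.2 (add ¬((p1 ↔ p2) ∧ ¬p2), ¬p4):
                    × closes — contains both p4 and ¬p4.
          branch 1.1.2 (add ¬¬(p4 → p1), (p5 ∧ (((p1 ↔ p2) ∧ ¬p2) ↔ ¬p4))):
            (p5 ∧ (((p1 ↔ p2) ∧ ¬p2) ↔ ¬p4)): α-rule — add p5, (((p1 ↔ p2) ∧ ¬p2) ↔ ¬p4).
            ¬¬(p4 → p1): β-rule — branch into ¬p4  //  p1.
              branch 1.1.2.1 (add ¬p4):
                (((p1 ↔ p2) ∧ ¬p2) ↔ ¬p4): β-rule — branch into ((p1 ↔ p2) ∧ ¬p2), ¬p4  //  ¬((p1 ↔ p2) ∧ ¬p2), ¬¬p4.
                  branch 1.1.2.1.1 (add ((p1 ↔ p2) ∧ ¬p2), ¬p4):
                    ((p1 ↔ p2) ∧ ¬p2): α-rule — add (p1 ↔ p2), ¬p2.
                    (p1 ↔ p2): β-rule — branch into p1, p2  //  ¬p1, ¬p2.
                      branch 1.1.2.1.1.1 (add p1, p2):
                        × closes — contains both p2 and ¬p2.
                      branch 1.1.2.1.1.2 (add ¬p1, ¬p2):
                        ○ open, literals {p1=false, p2=false, p4=false, p5=true}.
                  branch 1.1.2.1.2 (add ¬((p1 ↔ p2) ∧ ¬p2), ¬¬p4):
                    × closes — contains both p4 and ¬p4.
              branch 1.1.2.2 (add p1):
                (((p1 ↔ p2) ∧ ¬p2) ↔ ¬p4): β-rule — branch into ((p1 ↔ p2) ∧ ¬p2), ¬p4  //  ¬((p1 ↔ p2) ∧ ¬p2), ¬¬p4.
                  branch 1.1.2.2.1 (add ((p1 ↔ p2) ∧ ¬p2), ¬p4):
                    ((p1 ↔ p2) ∧ ¬p2): α-rule — add (p1 ↔ p2), ¬p2.
                    (p1 ↔ p2): β-rule — branch into p1, p2  //  ¬p1, ¬p2.
                      branch 1.1.2.2.1.1 (add p1, p2):
                        × closes — contains both p2 and ¬p2.
                      branch 1.1.2.2.1.2 (add ¬p1, ¬p2):
                        × closes — contains both p1 and ¬p1.
                  branch 1.1.2.2.2 (add ¬((p1 ↔ p2) ∧ ¬p2), ¬¬p4):
                    ¬((p1 ↔ p2) ∧ ¬p2): β-rule — branch into ¬(p1 ↔ p2)  //  ¬¬p2.
                      branch 1.1.2.2.2.1 (add ¬(p1 ↔ p2)):
                        ¬(p1 ↔ p2): β-rule — branch into p1, ¬p2  //  ¬p1, p2.
                          branch 1.1.2.2.2.1.1 (add p1, ¬p2):
                            ○ open, literals {p1=true, p2=false, p4=true, p5=true}.
                          branch 1.1.2.2.2.1.2 (add ¬p1, p2):
                            × closes — contains both p1 and ¬p1.
                      branch 1.1.2.2.2.2 (add ¬¬p2):
                        ○ open, literals {p1=true, p2=true, p4=true, p5=true}.
      branch 1.2 (add (((p2 ∨ p5) ∧ p2) → p3)):
        (((p2 ∨ p5) ∧ p2) → p3): β-rule — branch into ¬((p2 ∨ p5) ∧ p2)  //  p3.
          branch 1.2.1 (add ¬((p2 ∨ p5) ∧ p2)):
            ¬((p2 ∨ p5) ∧ p2): β-rule — branch into ¬(p2 ∨ p5)  //  ¬p2.
              branch 1.2.1.1 (add ¬(p2 ∨ p5)):
                ¬(p2 ∨ p5): α-rule — add ¬p2, ¬p5.
                ○ open, literals {p2=false, p5=false}.
              branch 1.2.1.2 (add ¬p2):
                ○ open, literals {p2=false}.
          branch 1.2.2 (add p3):
            ○ open, literals {p3=true}.
  branch 2 (add p1):
    ○ open, literals {p1=true}.
7 branches closed, 9 open.
Each open branch fixes some atoms; the unmentioned ones are free. Counting distinct full assignments: branch {p1=false, p4=true, p5=false} (p2, p3) contributes 4 new; branch {p1=false, p2=false, p4=true} (p3, p5) contributes 2 new; branch {p1=false, p2=false, p4=false, p5=true} (p3) contributes 2 new; branch {p1=true, p2=false, p4=true, p5=true} (p3) contributes 2 new; branch {p1=true, p2=true, p4=true, p5=true} (p3) contributes 2 new; branch {p2=false, p5=false} (p1, p3, p4) contributes 6 new; branch {p2=false} (p1, p3, p4, p5) contributes 2 new; branch {p3=true} (p1, p2, p4, p5) contributes 6 new; branch {p1=true} (p2, p3, p4, p5) contributes 3 new. Total: 29.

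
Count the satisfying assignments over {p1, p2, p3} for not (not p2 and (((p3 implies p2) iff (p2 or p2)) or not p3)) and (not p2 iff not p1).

Initial set: {(not (not p2 and (((p3 implies p2) iff (p2 or p2)) or not p3)) and (not p2 iff not p1))}.
(not (not p2 and (((p3 implies p2) iff (p2 or p2)) or not p3)) and (not p2 iff not p1)): α-rule — add not (not p2 and (((p3 implies p2) iff (p2 or p2)) or not p3)), (not p2 iff not p1).
not (not p2 and (((p3 implies p2) iff (p2 or p2)) or not p3)): β-rule — branch into not not p2  //  not (((p3 implies p2) iff (p2 or p2)) or not p3).
  branch 1 (add not not p2):
    (not p2 iff not p1): β-rule — branch into not p2, not p1  //  not not p2, not not p1.
      branch 1.1 (add not p2, not p1):
        × closes — contains both p2 and not p2.
      branch 1.2 (add not not p2, not not p1):
        ○ open, literals {p1=1, p2=1}.
  branch 2 (add not (((p3 implies p2) iff (p2 or p2)) or not p3)):
    not (((p3 implies p2) iff (p2 or p2)) or not p3): α-rule — add not ((p3 implies p2) iff (p2 or p2)), not not p3.
    (not p2 iff not p1): β-rule — branch into not p2, not p1  //  not not p2, not not p1.
      branch 2.1 (add not p2, not p1):
        not ((p3 implies p2) iff (p2 or p2)): β-rule — branch into (p3 implies p2), not (p2 or p2)  //  not (p3 implies p2), (p2 or p2).
          branch 2.1.1 (add (p3 implies p2), not (p2 or p2)):
            not (p2 or p2): α-rule — add not p2, not p2.
            (p3 implies p2): β-rule — branch into not p3  //  p2.
              branch 2.1.1.1 (add not p3):
                × closes — contains both p3 and not p3.
              branch 2.1.1.2 (add p2):
                × closes — contains both p2 and not p2.
          branch 2.1.2 (add not (p3 implies p2), (p2 or p2)):
            not (p3 implies p2): α-rule — add p3, not p2.
            (p2 or p2): β-rule — branch into p2  //  p2.
              branch 2.1.2.1 (add p2):
                × closes — contains both p2 and not p2.
              branch 2.1.2.2 (add p2):
                × closes — contains both p2 and not p2.
      branch 2.2 (add not not p2, not not p1):
        not ((p3 implies p2) iff (p2 or p2)): β-rule — branch into (p3 implies p2), not (p2 or p2)  //  not (p3 implies p2), (p2 or p2).
          branch 2.2.1 (add (p3 implies p2), not (p2 or p2)):
            not (p2 or p2): α-rule — add not p2, not p2.
            × closes — contains both p2 and not p2.
          branch 2.2.2 (add not (p3 implies p2), (p2 or p2)):
            not (p3 implies p2): α-rule — add p3, not p2.
            × closes — contains both p2 and not p2.
7 branches closed, 1 open.
Each open branch fixes some atoms; the unmentioned ones are free. Counting distinct full assignments: branch {p1=1, p2=1} (p3) contributes 2 new. Total: 2.

2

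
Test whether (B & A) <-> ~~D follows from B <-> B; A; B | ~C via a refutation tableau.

No

Initial set: {(B <-> B); A; (B | ~C); ~((B & A) <-> ~~D)}.
(B <-> B): β-rule — branch into B, B  //  ~B, ~B.
  branch 1 (add B, B):
    (B | ~C): β-rule — branch into B  //  ~C.
      branch 1.1 (add B):
        ~((B & A) <-> ~~D): β-rule — branch into (B & A), ~~~D  //  ~(B & A), ~~D.
          branch 1.1.1 (add (B & A), ~~~D):
            (B & A): α-rule — add B, A.
            ~~~D: drop double negation, giving ~D.
            ○ open, literals {A=T, B=T, D=F}.
          branch 1.1.2 (add ~(B & A), ~~D):
            ~~D: drop double negation, giving D.
            ~(B & A): β-rule — branch into ~B  //  ~A.
              branch 1.1.2.1 (add ~B):
                × closes — contains both B and ~B.
              branch 1.1.2.2 (add ~A):
                × closes — contains both A and ~A.
      branch 1.2 (add ~C):
        ~((B & A) <-> ~~D): β-rule — branch into (B & A), ~~~D  //  ~(B & A), ~~D.
          branch 1.2.1 (add (B & A), ~~~D):
            (B & A): α-rule — add B, A.
            ~~~D: drop double negation, giving ~D.
            ○ open, literals {A=T, B=T, C=F, D=F}.
          branch 1.2.2 (add ~(B & A), ~~D):
            ~~D: drop double negation, giving D.
            ~(B & A): β-rule — branch into ~B  //  ~A.
              branch 1.2.2.1 (add ~B):
                × closes — contains both B and ~B.
              branch 1.2.2.2 (add ~A):
                × closes — contains both A and ~A.
  branch 2 (add ~B, ~B):
    (B | ~C): β-rule — branch into B  //  ~C.
      branch 2.1 (add B):
        × closes — contains both B and ~B.
      branch 2.2 (add ~C):
        ~((B & A) <-> ~~D): β-rule — branch into (B & A), ~~~D  //  ~(B & A), ~~D.
          branch 2.2.1 (add (B & A), ~~~D):
            (B & A): α-rule — add B, A.
            × closes — contains both B and ~B.
          branch 2.2.2 (add ~(B & A), ~~D):
            ~~D: drop double negation, giving D.
            ~(B & A): β-rule — branch into ~B  //  ~A.
              branch 2.2.2.1 (add ~B):
                ○ open, literals {A=T, B=F, C=F, D=T}.
              branch 2.2.2.2 (add ~A):
                × closes — contains both A and ~A.
7 branches closed, 3 open.
An open branch gives a countermodel: A=T, B=T, D=F (unmentioned atoms arbitrary); the premises hold there but the conclusion fails.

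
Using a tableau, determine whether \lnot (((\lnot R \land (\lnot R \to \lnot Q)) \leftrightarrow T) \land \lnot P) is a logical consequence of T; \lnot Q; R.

Yes

Initial set: {T T; T \lnot Q; T R; F \lnot (((\lnot R \land (\lnot R \to \lnot Q)) \leftrightarrow T) \land \lnot P)}.
F \lnot (((\lnot R \land (\lnot R \to \lnot Q)) \leftrightarrow T) \land \lnot P): α-rule — add T ((\lnot R \land (\lnot R \to \lnot Q)) \leftrightarrow T), T \lnot P.
T ((\lnot R \land (\lnot R \to \lnot Q)) \leftrightarrow T): β-rule — branch into T (\lnot R \land (\lnot R \to \lnot Q)), T T  //  F (\lnot R \land (\lnot R \to \lnot Q)), F T.
  branch 1 (add T (\lnot R \land (\lnot R \to \lnot Q)), T T):
    T (\lnot R \land (\lnot R \to \lnot Q)): α-rule — add T \lnot R, T (\lnot R \to \lnot Q).
    × closes — contains both R and \lnot R.
  branch 2 (add F (\lnot R \land (\lnot R \to \lnot Q)), F T):
    × closes — contains both T and \lnot T.
All 2 branches close.
Every branch closed, so the premises entail the conclusion.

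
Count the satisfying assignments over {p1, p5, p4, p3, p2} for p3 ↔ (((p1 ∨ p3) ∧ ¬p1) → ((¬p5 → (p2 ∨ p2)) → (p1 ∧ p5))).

10

Initial set: {(p3 ↔ (((p1 ∨ p3) ∧ ¬p1) → ((¬p5 → (p2 ∨ p2)) → (p1 ∧ p5))))}.
(p3 ↔ (((p1 ∨ p3) ∧ ¬p1) → ((¬p5 → (p2 ∨ p2)) → (p1 ∧ p5)))): β-rule — branch into p3, (((p1 ∨ p3) ∧ ¬p1) → ((¬p5 → (p2 ∨ p2)) → (p1 ∧ p5)))  //  ¬p3, ¬(((p1 ∨ p3) ∧ ¬p1) → ((¬p5 → (p2 ∨ p2)) → (p1 ∧ p5))).
  branch 1 (add p3, (((p1 ∨ p3) ∧ ¬p1) → ((¬p5 → (p2 ∨ p2)) → (p1 ∧ p5)))):
    (((p1 ∨ p3) ∧ ¬p1) → ((¬p5 → (p2 ∨ p2)) → (p1 ∧ p5))): β-rule — branch into ¬((p1 ∨ p3) ∧ ¬p1)  //  ((¬p5 → (p2 ∨ p2)) → (p1 ∧ p5)).
      branch 1.1 (add ¬((p1 ∨ p3) ∧ ¬p1)):
        ¬((p1 ∨ p3) ∧ ¬p1): β-rule — branch into ¬(p1 ∨ p3)  //  ¬¬p1.
          branch 1.1.1 (add ¬(p1 ∨ p3)):
            ¬(p1 ∨ p3): α-rule — add ¬p1, ¬p3.
            × closes — contains both p3 and ¬p3.
          branch 1.1.2 (add ¬¬p1):
            ○ open, literals {p1=1, p3=1}.
      branch 1.2 (add ((¬p5 → (p2 ∨ p2)) → (p1 ∧ p5))):
        ((¬p5 → (p2 ∨ p2)) → (p1 ∧ p5)): β-rule — branch into ¬(¬p5 → (p2 ∨ p2))  //  (p1 ∧ p5).
          branch 1.2.1 (add ¬(¬p5 → (p2 ∨ p2))):
            ¬(¬p5 → (p2 ∨ p2)): α-rule — add ¬p5, ¬(p2 ∨ p2).
            ¬(p2 ∨ p2): α-rule — add ¬p2, ¬p2.
            ○ open, literals {p2=0, p3=1, p5=0}.
          branch 1.2.2 (add (p1 ∧ p5)):
            (p1 ∧ p5): α-rule — add p1, p5.
            ○ open, literals {p1=1, p3=1, p5=1}.
  branch 2 (add ¬p3, ¬(((p1 ∨ p3) ∧ ¬p1) → ((¬p5 → (p2 ∨ p2)) → (p1 ∧ p5)))):
    ¬(((p1 ∨ p3) ∧ ¬p1) → ((¬p5 → (p2 ∨ p2)) → (p1 ∧ p5))): α-rule — add ((p1 ∨ p3) ∧ ¬p1), ¬((¬p5 → (p2 ∨ p2)) → (p1 ∧ p5)).
    ((p1 ∨ p3) ∧ ¬p1): α-rule — add (p1 ∨ p3), ¬p1.
    ¬((¬p5 → (p2 ∨ p2)) → (p1 ∧ p5)): α-rule — add (¬p5 → (p2 ∨ p2)), ¬(p1 ∧ p5).
    (p1 ∨ p3): β-rule — branch into p1  //  p3.
      branch 2.1 (add p1):
        × closes — contains both p1 and ¬p1.
      branch 2.2 (add p3):
        × closes — contains both p3 and ¬p3.
3 branches closed, 3 open.
Each open branch fixes some atoms; the unmentioned ones are free. Counting distinct full assignments: branch {p1=1, p3=1} (p5, p4, p2) contributes 8 new; branch {p2=0, p3=1, p5=0} (p1, p4) contributes 2 new; branch {p1=1, p3=1, p5=1} (p4, p2) contributes 0 new. Total: 10.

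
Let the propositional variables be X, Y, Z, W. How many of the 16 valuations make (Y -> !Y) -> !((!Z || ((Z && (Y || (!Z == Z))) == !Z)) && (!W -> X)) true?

10

Initial set: {((Y -> !Y) -> !((!Z || ((Z && (Y || (!Z == Z))) == !Z)) && (!W -> X)))}.
((Y -> !Y) -> !((!Z || ((Z && (Y || (!Z == Z))) == !Z)) && (!W -> X))): β-rule — branch into !(Y -> !Y)  //  !((!Z || ((Z && (Y || (!Z == Z))) == !Z)) && (!W -> X)).
  branch 1 (add !(Y -> !Y)):
    !(Y -> !Y): α-rule — add Y, !!Y.
    ○ open, literals {Y=T}.
  branch 2 (add !((!Z || ((Z && (Y || (!Z == Z))) == !Z)) && (!W -> X))):
    !((!Z || ((Z && (Y || (!Z == Z))) == !Z)) && (!W -> X)): β-rule — branch into !(!Z || ((Z && (Y || (!Z == Z))) == !Z))  //  !(!W -> X).
      branch 2.1 (add !(!Z || ((Z && (Y || (!Z == Z))) == !Z))):
        !(!Z || ((Z && (Y || (!Z == Z))) == !Z)): α-rule — add !!Z, !((Z && (Y || (!Z == Z))) == !Z).
        !((Z && (Y || (!Z == Z))) == !Z): β-rule — branch into (Z && (Y || (!Z == Z))), !!Z  //  !(Z && (Y || (!Z == Z))), !Z.
          branch 2.1.1 (add (Z && (Y || (!Z == Z))), !!Z):
            (Z && (Y || (!Z == Z))): α-rule — add Z, (Y || (!Z == Z)).
            (Y || (!Z == Z)): β-rule — branch into Y  //  (!Z == Z).
              branch 2.1.1.1 (add Y):
                ○ open, literals {Y=T, Z=T}.
              branch 2.1.1.2 (add (!Z == Z)):
                (!Z == Z): β-rule — branch into !Z, Z  //  !!Z, !Z.
                  branch 2.1.1.2.1 (add !Z, Z):
                    × closes — contains both Z and !Z.
                  branch 2.1.1.2.2 (add !!Z, !Z):
                    × closes — contains both Z and !Z.
          branch 2.1.2 (add !(Z && (Y || (!Z == Z))), !Z):
            × closes — contains both Z and !Z.
      branch 2.2 (add !(!W -> X)):
        !(!W -> X): α-rule — add !W, !X.
        ○ open, literals {W=F, X=F}.
3 branches closed, 3 open.
Each open branch fixes some atoms; the unmentioned ones are free. Counting distinct full assignments: branch {Y=T} (X, Z, W) contributes 8 new; branch {Y=T, Z=T} (X, W) contributes 0 new; branch {W=F, X=F} (Y, Z) contributes 2 new. Total: 10.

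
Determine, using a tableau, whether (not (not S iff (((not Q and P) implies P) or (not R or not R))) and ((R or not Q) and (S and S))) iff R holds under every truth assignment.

Assume the negation and expand:
Initial set: {not ((not (not S iff (((not Q and P) implies P) or (not R or not R))) and ((R or not Q) and (S and S))) iff R)}.
not ((not (not S iff (((not Q and P) implies P) or (not R or not R))) and ((R or not Q) and (S and S))) iff R): β-rule — branch into (not (not S iff (((not Q and P) implies P) or (not R or not R))) and ((R or not Q) and (S and S))), not R  //  not (not (not S iff (((not Q and P) implies P) or (not R or not R))) and ((R or not Q) and (S and S))), R.
  branch 1 (add (not (not S iff (((not Q and P) implies P) or (not R or not R))) and ((R or not Q) and (S and S))), not R):
    (not (not S iff (((not Q and P) implies P) or (not R or not R))) and ((R or not Q) and (S and S))): α-rule — add not (not S iff (((not Q and P) implies P) or (not R or not R))), ((R or not Q) and (S and S)).
    ((R or not Q) and (S and S)): α-rule — add (R or not Q), (S and S).
    (S and S): α-rule — add S, S.
    not (not S iff (((not Q and P) implies P) or (not R or not R))): β-rule — branch into not S, not (((not Q and P) implies P) or (not R or not R))  //  not not S, (((not Q and P) implies P) or (not R or not R)).
      branch 1.1 (add not S, not (((not Q and P) implies P) or (not R or not R))):
        × closes — contains both S and not S.
      branch 1.2 (add not not S, (((not Q and P) implies P) or (not R or not R))):
        (R or not Q): β-rule — branch into R  //  not Q.
          branch 1.2.1 (add R):
            × closes — contains both R and not R.
          branch 1.2.2 (add not Q):
            (((not Q and P) implies P) or (not R or not R)): β-rule — branch into ((not Q and P) implies P)  //  (not R or not R).
              branch 1.2.2.1 (add ((not Q and P) implies P)):
                ((not Q and P) implies P): β-rule — branch into not (not Q and P)  //  P.
                  branch 1.2.2.1.1 (add not (not Q and P)):
                    not (not Q and P): β-rule — branch into not not Q  //  not P.
                      branch 1.2.2.1.1.1 (add not not Q):
                        × closes — contains both Q and not Q.
                      branch 1.2.2.1.1.2 (add not P):
                        ○ open, literals {P=false, Q=false, R=false, S=true}.
                  branch 1.2.2.1.2 (add P):
                    ○ open, literals {P=true, Q=false, R=false, S=true}.
              branch 1.2.2.2 (add (not R or not R)):
                (not R or not R): β-rule — branch into not R  //  not R.
                  branch 1.2.2.2.1 (add not R):
                    ○ open, literals {Q=false, R=false, S=true}.
                  branch 1.2.2.2.2 (add not R):
                    ○ open, literals {Q=false, R=false, S=true}.
  branch 2 (add not (not (not S iff (((not Q and P) implies P) or (not R or not R))) and ((R or not Q) and (S and S))), R):
    not (not (not S iff (((not Q and P) implies P) or (not R or not R))) and ((R or not Q) and (S and S))): β-rule — branch into not not (not S iff (((not Q and P) implies P) or (not R or not R)))  //  not ((R or not Q) and (S and S)).
      branch 2.1 (add not not (not S iff (((not Q and P) implies P) or (not R or not R)))):
        not not (not S iff (((not Q and P) implies P) or (not R or not R))): β-rule — branch into not S, (((not Q and P) implies P) or (not R or not R))  //  not not S, not (((not Q and P) implies P) or (not R or not R)).
          branch 2.1.1 (add not S, (((not Q and P) implies P) or (not R or not R))):
            (((not Q and P) implies P) or (not R or not R)): β-rule — branch into ((not Q and P) implies P)  //  (not R or not R).
              branch 2.1.1.1 (add ((not Q and P) implies P)):
                ((not Q and P) implies P): β-rule — branch into not (not Q and P)  //  P.
                  branch 2.1.1.1.1 (add not (not Q and P)):
                    not (not Q and P): β-rule — branch into not not Q  //  not P.
                      branch 2.1.1.1.1.1 (add not not Q):
                        ○ open, literals {Q=true, R=true, S=false}.
                      branch 2.1.1.1.1.2 (add not P):
                        ○ open, literals {P=false, R=true, S=false}.
                  branch 2.1.1.1.2 (add P):
                    ○ open, literals {P=true, R=true, S=false}.
              branch 2.1.1.2 (add (not R or not R)):
                (not R or not R): β-rule — branch into not R  //  not R.
                  branch 2.1.1.2.1 (add not R):
                    × closes — contains both R and not R.
                  branch 2.1.1.2.2 (add not R):
                    × closes — contains both R and not R.
          branch 2.1.2 (add not not S, not (((not Q and P) implies P) or (not R or not R))):
            not (((not Q and P) implies P) or (not R or not R)): α-rule — add not ((not Q and P) implies P), not (not R or not R).
            not ((not Q and P) implies P): α-rule — add (not Q and P), not P.
            not (not R or not R): α-rule — add not not R, not not R.
            (not Q and P): α-rule — add not Q, P.
            × closes — contains both P and not P.
      branch 2.2 (add not ((R or not Q) and (S and S))):
        not ((R or not Q) and (S and S)): β-rule — branch into not (R or not Q)  //  not (S and S).
          branch 2.2.1 (add not (R or not Q)):
            not (R or not Q): α-rule — add not R, not not Q.
            × closes — contains both R and not R.
          branch 2.2.2 (add not (S and S)):
            not (S and S): β-rule — branch into not S  //  not S.
              branch 2.2.2.1 (add not S):
                ○ open, literals {R=true, S=false}.
              branch 2.2.2.2 (add not S):
                ○ open, literals {R=true, S=false}.
7 branches closed, 9 open.
An open branch gives a countermodel: P=false, Q=false, R=false, S=true (unmentioned atoms arbitrary); under it the original formula is false.

Not valid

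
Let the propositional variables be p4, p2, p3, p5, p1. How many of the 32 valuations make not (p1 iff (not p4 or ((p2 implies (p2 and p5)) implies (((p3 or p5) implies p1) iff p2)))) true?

17

Initial set: {not (p1 iff (not p4 or ((p2 implies (p2 and p5)) implies (((p3 or p5) implies p1) iff p2))))}.
not (p1 iff (not p4 or ((p2 implies (p2 and p5)) implies (((p3 or p5) implies p1) iff p2)))): β-rule — branch into p1, not (not p4 or ((p2 implies (p2 and p5)) implies (((p3 or p5) implies p1) iff p2)))  //  not p1, (not p4 or ((p2 implies (p2 and p5)) implies (((p3 or p5) implies p1) iff p2))).
  branch 1 (add p1, not (not p4 or ((p2 implies (p2 and p5)) implies (((p3 or p5) implies p1) iff p2)))):
    not (not p4 or ((p2 implies (p2 and p5)) implies (((p3 or p5) implies p1) iff p2))): α-rule — add not not p4, not ((p2 implies (p2 and p5)) implies (((p3 or p5) implies p1) iff p2)).
    not ((p2 implies (p2 and p5)) implies (((p3 or p5) implies p1) iff p2)): α-rule — add (p2 implies (p2 and p5)), not (((p3 or p5) implies p1) iff p2).
    (p2 implies (p2 and p5)): β-rule — branch into not p2  //  (p2 and p5).
      branch 1.1 (add not p2):
        not (((p3 or p5) implies p1) iff p2): β-rule — branch into ((p3 or p5) implies p1), not p2  //  not ((p3 or p5) implies p1), p2.
          branch 1.1.1 (add ((p3 or p5) implies p1), not p2):
            ((p3 or p5) implies p1): β-rule — branch into not (p3 or p5)  //  p1.
              branch 1.1.1.1 (add not (p3 or p5)):
                not (p3 or p5): α-rule — add not p3, not p5.
                ○ open, literals {p1=1, p2=0, p3=0, p4=1, p5=0}.
              branch 1.1.1.2 (add p1):
                ○ open, literals {p1=1, p2=0, p4=1}.
          branch 1.1.2 (add not ((p3 or p5) implies p1), p2):
            × closes — contains both p2 and not p2.
      branch 1.2 (add (p2 and p5)):
        (p2 and p5): α-rule — add p2, p5.
        not (((p3 or p5) implies p1) iff p2): β-rule — branch into ((p3 or p5) implies p1), not p2  //  not ((p3 or p5) implies p1), p2.
          branch 1.2.1 (add ((p3 or p5) implies p1), not p2):
            × closes — contains both p2 and not p2.
          branch 1.2.2 (add not ((p3 or p5) implies p1), p2):
            not ((p3 or p5) implies p1): α-rule — add (p3 or p5), not p1.
            × closes — contains both p1 and not p1.
  branch 2 (add not p1, (not p4 or ((p2 implies (p2 and p5)) implies (((p3 or p5) implies p1) iff p2)))):
    (not p4 or ((p2 implies (p2 and p5)) implies (((p3 or p5) implies p1) iff p2))): β-rule — branch into not p4  //  ((p2 implies (p2 and p5)) implies (((p3 or p5) implies p1) iff p2)).
      branch 2.1 (add not p4):
        ○ open, literals {p1=0, p4=0}.
      branch 2.2 (add ((p2 implies (p2 and p5)) implies (((p3 or p5) implies p1) iff p2))):
        ((p2 implies (p2 and p5)) implies (((p3 or p5) implies p1) iff p2)): β-rule — branch into not (p2 implies (p2 and p5))  //  (((p3 or p5) implies p1) iff p2).
          branch 2.2.1 (add not (p2 implies (p2 and p5))):
            not (p2 implies (p2 and p5)): α-rule — add p2, not (p2 and p5).
            not (p2 and p5): β-rule — branch into not p2  //  not p5.
              branch 2.2.1.1 (add not p2):
                × closes — contains both p2 and not p2.
              branch 2.2.1.2 (add not p5):
                ○ open, literals {p1=0, p2=1, p5=0}.
          branch 2.2.2 (add (((p3 or p5) implies p1) iff p2)):
            (((p3 or p5) implies p1) iff p2): β-rule — branch into ((p3 or p5) implies p1), p2  //  not ((p3 or p5) implies p1), not p2.
              branch 2.2.2.1 (add ((p3 or p5) implies p1), p2):
                ((p3 or p5) implies p1): β-rule — branch into not (p3 or p5)  //  p1.
                  branch 2.2.2.1.1 (add not (p3 or p5)):
                    not (p3 or p5): α-rule — add not p3, not p5.
                    ○ open, literals {p1=0, p2=1, p3=0, p5=0}.
                  branch 2.2.2.1.2 (add p1):
                    × closes — contains both p1 and not p1.
              branch 2.2.2.2 (add not ((p3 or p5) implies p1), not p2):
                not ((p3 or p5) implies p1): α-rule — add (p3 or p5), not p1.
                (p3 or p5): β-rule — branch into p3  //  p5.
                  branch 2.2.2.2.1 (add p3):
                    ○ open, literals {p1=0, p2=0, p3=1}.
                  branch 2.2.2.2.2 (add p5):
                    ○ open, literals {p1=0, p2=0, p5=1}.
5 branches closed, 7 open.
Each open branch fixes some atoms; the unmentioned ones are free. Counting distinct full assignments: branch {p1=1, p2=0, p3=0, p4=1, p5=0} (none free) contributes 1 new; branch {p1=1, p2=0, p4=1} (p3, p5) contributes 3 new; branch {p1=0, p4=0} (p2, p3, p5) contributes 8 new; branch {p1=0, p2=1, p5=0} (p4, p3) contributes 2 new; branch {p1=0, p2=1, p3=0, p5=0} (p4) contributes 0 new; branch {p1=0, p2=0, p3=1} (p4, p5) contributes 2 new; branch {p1=0, p2=0, p5=1} (p4, p3) contributes 1 new. Total: 17.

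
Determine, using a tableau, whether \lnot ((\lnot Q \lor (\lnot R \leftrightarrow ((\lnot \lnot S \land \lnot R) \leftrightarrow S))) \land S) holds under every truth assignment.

Assume the negation and expand:
Initial set: {\lnot \lnot ((\lnot Q \lor (\lnot R \leftrightarrow ((\lnot \lnot S \land \lnot R) \leftrightarrow S))) \land S)}.
\lnot \lnot ((\lnot Q \lor (\lnot R \leftrightarrow ((\lnot \lnot S \land \lnot R) \leftrightarrow S))) \land S): α-rule — add (\lnot Q \lor (\lnot R \leftrightarrow ((\lnot \lnot S \land \lnot R) \leftrightarrow S))), S.
(\lnot Q \lor (\lnot R \leftrightarrow ((\lnot \lnot S \land \lnot R) \leftrightarrow S))): β-rule — branch into \lnot Q  //  (\lnot R \leftrightarrow ((\lnot \lnot S \land \lnot R) \leftrightarrow S)).
  branch 1 (add \lnot Q):
    ○ open, literals {Q=F, S=T}.
  branch 2 (add (\lnot R \leftrightarrow ((\lnot \lnot S \land \lnot R) \leftrightarrow S))):
    (\lnot R \leftrightarrow ((\lnot \lnot S \land \lnot R) \leftrightarrow S)): β-rule — branch into \lnot R, ((\lnot \lnot S \land \lnot R) \leftrightarrow S)  //  \lnot \lnot R, \lnot ((\lnot \lnot S \land \lnot R) \leftrightarrow S).
      branch 2.1 (add \lnot R, ((\lnot \lnot S \land \lnot R) \leftrightarrow S)):
        ((\lnot \lnot S \land \lnot R) \leftrightarrow S): β-rule — branch into (\lnot \lnot S \land \lnot R), S  //  \lnot (\lnot \lnot S \land \lnot R), \lnot S.
          branch 2.1.1 (add (\lnot \lnot S \land \lnot R), S):
            (\lnot \lnot S \land \lnot R): α-rule — add \lnot \lnot S, \lnot R.
            \lnot \lnot S: drop double negation, giving S.
            ○ open, literals {R=F, S=T}.
          branch 2.1.2 (add \lnot (\lnot \lnot S \land \lnot R), \lnot S):
            × closes — contains both S and \lnot S.
      branch 2.2 (add \lnot \lnot R, \lnot ((\lnot \lnot S \land \lnot R) \leftrightarrow S)):
        \lnot ((\lnot \lnot S \land \lnot R) \leftrightarrow S): β-rule — branch into (\lnot \lnot S \land \lnot R), \lnot S  //  \lnot (\lnot \lnot S \land \lnot R), S.
          branch 2.2.1 (add (\lnot \lnot S \land \lnot R), \lnot S):
            × closes — contains both S and \lnot S.
          branch 2.2.2 (add \lnot (\lnot \lnot S \land \lnot R), S):
            \lnot (\lnot \lnot S \land \lnot R): β-rule — branch into \lnot \lnot \lnot S  //  \lnot \lnot R.
              branch 2.2.2.1 (add \lnot \lnot \lnot S):
                \lnot \lnot \lnot S: drop double negation, giving \lnot S.
                × closes — contains both S and \lnot S.
              branch 2.2.2.2 (add \lnot \lnot R):
                ○ open, literals {R=T, S=T}.
3 branches closed, 3 open.
An open branch gives a countermodel: Q=F, S=T (unmentioned atoms arbitrary); under it the original formula is false.

Not valid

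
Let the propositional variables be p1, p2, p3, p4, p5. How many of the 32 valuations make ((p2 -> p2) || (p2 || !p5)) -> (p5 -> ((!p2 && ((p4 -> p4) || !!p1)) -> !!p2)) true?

24

Initial set: {T (((p2 -> p2) || (p2 || !p5)) -> (p5 -> ((!p2 && ((p4 -> p4) || !!p1)) -> !!p2)))}.
T (((p2 -> p2) || (p2 || !p5)) -> (p5 -> ((!p2 && ((p4 -> p4) || !!p1)) -> !!p2))): β-rule — branch into F ((p2 -> p2) || (p2 || !p5))  //  T (p5 -> ((!p2 && ((p4 -> p4) || !!p1)) -> !!p2)).
  branch 1 (add F ((p2 -> p2) || (p2 || !p5))):
    F ((p2 -> p2) || (p2 || !p5)): α-rule — add F (p2 -> p2), F (p2 || !p5).
    F (p2 -> p2): α-rule — add T p2, F p2.
    × closes — contains both p2 and !p2.
  branch 2 (add T (p5 -> ((!p2 && ((p4 -> p4) || !!p1)) -> !!p2))):
    T (p5 -> ((!p2 && ((p4 -> p4) || !!p1)) -> !!p2)): β-rule — branch into F p5  //  T ((!p2 && ((p4 -> p4) || !!p1)) -> !!p2).
      branch 2.1 (add F p5):
        ○ open, literals {p5=0}.
      branch 2.2 (add T ((!p2 && ((p4 -> p4) || !!p1)) -> !!p2)):
        T ((!p2 && ((p4 -> p4) || !!p1)) -> !!p2): β-rule — branch into F (!p2 && ((p4 -> p4) || !!p1))  //  T !!p2.
          branch 2.2.1 (add F (!p2 && ((p4 -> p4) || !!p1))):
            F (!p2 && ((p4 -> p4) || !!p1)): β-rule — branch into F !p2  //  F ((p4 -> p4) || !!p1).
              branch 2.2.1.1 (add F !p2):
                ○ open, literals {p2=1}.
              branch 2.2.1.2 (add F ((p4 -> p4) || !!p1)):
                F ((p4 -> p4) || !!p1): α-rule — add F (p4 -> p4), F !!p1.
                F (p4 -> p4): α-rule — add T p4, F p4.
                × closes — contains both p4 and !p4.
          branch 2.2.2 (add T !!p2):
            T !!p2: drop double negation, giving T p2.
            ○ open, literals {p2=1}.
2 branches closed, 3 open.
Each open branch fixes some atoms; the unmentioned ones are free. Counting distinct full assignments: branch {p5=0} (p1, p2, p3, p4) contributes 16 new; branch {p2=1} (p1, p3, p4, p5) contributes 8 new; branch {p2=1} (p1, p3, p4, p5) contributes 0 new. Total: 24.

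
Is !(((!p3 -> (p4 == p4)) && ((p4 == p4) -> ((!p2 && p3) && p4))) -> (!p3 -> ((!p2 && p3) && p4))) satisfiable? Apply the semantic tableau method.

Unsatisfiable

Initial set: {!(((!p3 -> (p4 == p4)) && ((p4 == p4) -> ((!p2 && p3) && p4))) -> (!p3 -> ((!p2 && p3) && p4)))}.
!(((!p3 -> (p4 == p4)) && ((p4 == p4) -> ((!p2 && p3) && p4))) -> (!p3 -> ((!p2 && p3) && p4))): α-rule — add ((!p3 -> (p4 == p4)) && ((p4 == p4) -> ((!p2 && p3) && p4))), !(!p3 -> ((!p2 && p3) && p4)).
((!p3 -> (p4 == p4)) && ((p4 == p4) -> ((!p2 && p3) && p4))): α-rule — add (!p3 -> (p4 == p4)), ((p4 == p4) -> ((!p2 && p3) && p4)).
!(!p3 -> ((!p2 && p3) && p4)): α-rule — add !p3, !((!p2 && p3) && p4).
(!p3 -> (p4 == p4)): β-rule — branch into !!p3  //  (p4 == p4).
  branch 1 (add !!p3):
    × closes — contains both p3 and !p3.
  branch 2 (add (p4 == p4)):
    ((p4 == p4) -> ((!p2 && p3) && p4)): β-rule — branch into !(p4 == p4)  //  ((!p2 && p3) && p4).
      branch 2.1 (add !(p4 == p4)):
        !((!p2 && p3) && p4): β-rule — branch into !(!p2 && p3)  //  !p4.
          branch 2.1.1 (add !(!p2 && p3)):
            (p4 == p4): β-rule — branch into p4, p4  //  !p4, !p4.
              branch 2.1.1.1 (add p4, p4):
                !(p4 == p4): β-rule — branch into p4, !p4  //  !p4, p4.
                  branch 2.1.1.1.1 (add p4, !p4):
                    × closes — contains both p4 and !p4.
                  branch 2.1.1.1.2 (add !p4, p4):
                    × closes — contains both p4 and !p4.
              branch 2.1.1.2 (add !p4, !p4):
                !(p4 == p4): β-rule — branch into p4, !p4  //  !p4, p4.
                  branch 2.1.1.2.1 (add p4, !p4):
                    × closes — contains both p4 and !p4.
                  branch 2.1.1.2.2 (add !p4, p4):
                    × closes — contains both p4 and !p4.
          branch 2.1.2 (add !p4):
            (p4 == p4): β-rule — branch into p4, p4  //  !p4, !p4.
              branch 2.1.2.1 (add p4, p4):
                × closes — contains both p4 and !p4.
              branch 2.1.2.2 (add !p4, !p4):
                !(p4 == p4): β-rule — branch into p4, !p4  //  !p4, p4.
                  branch 2.1.2.2.1 (add p4, !p4):
                    × closes — contains both p4 and !p4.
                  branch 2.1.2.2.2 (add !p4, p4):
                    × closes — contains both p4 and !p4.
      branch 2.2 (add ((!p2 && p3) && p4)):
        ((!p2 && p3) && p4): α-rule — add (!p2 && p3), p4.
        (!p2 && p3): α-rule — add !p2, p3.
        × closes — contains both p3 and !p3.
All 9 branches close.
Every branch closed; the formula is unsatisfiable.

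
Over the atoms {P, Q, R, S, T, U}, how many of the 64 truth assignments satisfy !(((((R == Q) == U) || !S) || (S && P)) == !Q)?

Initial set: {!(((((R == Q) == U) || !S) || (S && P)) == !Q)}.
!(((((R == Q) == U) || !S) || (S && P)) == !Q): β-rule — branch into ((((R == Q) == U) || !S) || (S && P)), !!Q  //  !((((R == Q) == U) || !S) || (S && P)), !Q.
  branch 1 (add ((((R == Q) == U) || !S) || (S && P)), !!Q):
    ((((R == Q) == U) || !S) || (S && P)): β-rule — branch into (((R == Q) == U) || !S)  //  (S && P).
      branch 1.1 (add (((R == Q) == U) || !S)):
        (((R == Q) == U) || !S): β-rule — branch into ((R == Q) == U)  //  !S.
          branch 1.1.1 (add ((R == Q) == U)):
            ((R == Q) == U): β-rule — branch into (R == Q), U  //  !(R == Q), !U.
              branch 1.1.1.1 (add (R == Q), U):
                (R == Q): β-rule — branch into R, Q  //  !R, !Q.
                  branch 1.1.1.1.1 (add R, Q):
                    ○ open, literals {Q=1, R=1, U=1}.
                  branch 1.1.1.1.2 (add !R, !Q):
                    × closes — contains both Q and !Q.
              branch 1.1.1.2 (add !(R == Q), !U):
                !(R == Q): β-rule — branch into R, !Q  //  !R, Q.
                  branch 1.1.1.2.1 (add R, !Q):
                    × closes — contains both Q and !Q.
                  branch 1.1.1.2.2 (add !R, Q):
                    ○ open, literals {Q=1, R=0, U=0}.
          branch 1.1.2 (add !S):
            ○ open, literals {Q=1, S=0}.
      branch 1.2 (add (S && P)):
        (S && P): α-rule — add S, P.
        ○ open, literals {P=1, Q=1, S=1}.
  branch 2 (add !((((R == Q) == U) || !S) || (S && P)), !Q):
    !((((R == Q) == U) || !S) || (S && P)): α-rule — add !(((R == Q) == U) || !S), !(S && P).
    !(((R == Q) == U) || !S): α-rule — add !((R == Q) == U), !!S.
    !(S && P): β-rule — branch into !S  //  !P.
      branch 2.1 (add !S):
        × closes — contains both S and !S.
      branch 2.2 (add !P):
        !((R == Q) == U): β-rule — branch into (R == Q), !U  //  !(R == Q), U.
          branch 2.2.1 (add (R == Q), !U):
            (R == Q): β-rule — branch into R, Q  //  !R, !Q.
              branch 2.2.1.1 (add R, Q):
                × closes — contains both Q and !Q.
              branch 2.2.1.2 (add !R, !Q):
                ○ open, literals {P=0, Q=0, R=0, S=1, U=0}.
          branch 2.2.2 (add !(R == Q), U):
            !(R == Q): β-rule — branch into R, !Q  //  !R, Q.
              branch 2.2.2.1 (add R, !Q):
                ○ open, literals {P=0, Q=0, R=1, S=1, U=1}.
              branch 2.2.2.2 (add !R, Q):
                × closes — contains both Q and !Q.
5 branches closed, 6 open.
Each open branch fixes some atoms; the unmentioned ones are free. Counting distinct full assignments: branch {Q=1, R=1, U=1} (P, S, T) contributes 8 new; branch {Q=1, R=0, U=0} (P, S, T) contributes 8 new; branch {Q=1, S=0} (P, R, T, U) contributes 8 new; branch {P=1, Q=1, S=1} (R, T, U) contributes 4 new; branch {P=0, Q=0, R=0, S=1, U=0} (T) contributes 2 new; branch {P=0, Q=0, R=1, S=1, U=1} (T) contributes 2 new. Total: 32.

32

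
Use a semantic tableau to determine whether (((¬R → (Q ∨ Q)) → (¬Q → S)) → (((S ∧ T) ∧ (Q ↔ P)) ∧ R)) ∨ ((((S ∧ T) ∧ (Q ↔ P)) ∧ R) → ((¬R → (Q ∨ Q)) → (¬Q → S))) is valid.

Assume the negation and expand:
Initial set: {¬((((¬R → (Q ∨ Q)) → (¬Q → S)) → (((S ∧ T) ∧ (Q ↔ P)) ∧ R)) ∨ ((((S ∧ T) ∧ (Q ↔ P)) ∧ R) → ((¬R → (Q ∨ Q)) → (¬Q → S))))}.
¬((((¬R → (Q ∨ Q)) → (¬Q → S)) → (((S ∧ T) ∧ (Q ↔ P)) ∧ R)) ∨ ((((S ∧ T) ∧ (Q ↔ P)) ∧ R) → ((¬R → (Q ∨ Q)) → (¬Q → S)))): α-rule — add ¬(((¬R → (Q ∨ Q)) → (¬Q → S)) → (((S ∧ T) ∧ (Q ↔ P)) ∧ R)), ¬((((S ∧ T) ∧ (Q ↔ P)) ∧ R) → ((¬R → (Q ∨ Q)) → (¬Q → S))).
¬(((¬R → (Q ∨ Q)) → (¬Q → S)) → (((S ∧ T) ∧ (Q ↔ P)) ∧ R)): α-rule — add ((¬R → (Q ∨ Q)) → (¬Q → S)), ¬(((S ∧ T) ∧ (Q ↔ P)) ∧ R).
¬((((S ∧ T) ∧ (Q ↔ P)) ∧ R) → ((¬R → (Q ∨ Q)) → (¬Q → S))): α-rule — add (((S ∧ T) ∧ (Q ↔ P)) ∧ R), ¬((¬R → (Q ∨ Q)) → (¬Q → S)).
(((S ∧ T) ∧ (Q ↔ P)) ∧ R): α-rule — add ((S ∧ T) ∧ (Q ↔ P)), R.
¬((¬R → (Q ∨ Q)) → (¬Q → S)): α-rule — add (¬R → (Q ∨ Q)), ¬(¬Q → S).
((S ∧ T) ∧ (Q ↔ P)): α-rule — add (S ∧ T), (Q ↔ P).
¬(¬Q → S): α-rule — add ¬Q, ¬S.
(S ∧ T): α-rule — add S, T.
× closes — contains both S and ¬S.
All 1 branch closes.
Every branch closed, so the negation is unsatisfiable and the formula is valid.

Valid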